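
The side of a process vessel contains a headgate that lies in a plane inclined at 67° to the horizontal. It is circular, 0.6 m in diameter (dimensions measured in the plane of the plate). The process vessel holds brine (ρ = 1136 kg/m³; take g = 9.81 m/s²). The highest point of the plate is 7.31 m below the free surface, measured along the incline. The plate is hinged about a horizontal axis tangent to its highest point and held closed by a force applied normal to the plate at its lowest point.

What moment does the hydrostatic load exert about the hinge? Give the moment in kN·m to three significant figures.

γ = ρg = 1136 × 9.81 / 1000 = 11.14416 kN/m³.
Let θ = 67° be the plate's angle to the horizontal; measure y along the incline from where the plane meets the free surface. Vertical depth h = y·sinθ with sinθ = 0.920505.
The centroid is at the centre, 0.3 m below the top of the plate, so y_c = 7.31 + 0.3 = 7.61 m and h_c = 7.61 × 0.920505 = 7.00504 m.
A = π(0.3)² = 0.282743 m².
Resultant F = γ·h_c·A = 11.14416 × 7.00504 × 0.282743 = 22.0724 kN.
I_c = πr⁴/4 = π × 0.3⁴/4 = 0.00636173 m⁴.
Centre of pressure: y_p = y_c + I_c/(y_c·A) = 7.61 + 0.00636173/(7.61 × 0.282743) = 7.61 + 0.00295664 = 7.61296 m along the plane.
The resultant acts 0.3 + 0.00295664 = 0.302957 m (along the plate) below the hinge at the top edge, so the moment about the hinge is M = F × 0.302957 = 22.0724 × 0.302957 = 6.68699 kN·m.

M ≈ 6.69 kN·m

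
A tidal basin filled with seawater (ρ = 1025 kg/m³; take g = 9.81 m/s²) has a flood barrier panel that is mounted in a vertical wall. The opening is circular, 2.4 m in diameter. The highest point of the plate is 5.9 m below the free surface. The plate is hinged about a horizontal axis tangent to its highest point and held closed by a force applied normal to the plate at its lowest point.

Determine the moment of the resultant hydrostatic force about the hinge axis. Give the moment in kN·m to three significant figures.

γ = ρg = 1025 × 9.81 / 1000 = 10.05525 kN/m³.
The centroid is at the centre, 1.2 m below the top of the plate, so the centroid depth is h_c = 5.9 + 1.2 = 7.1 m.
A = π(1.2)² = 4.52389 m².
Resultant F = γ·h_c·A = 10.05525 × 7.1 × 4.52389 = 322.971 kN.
I_c = πr⁴/4 = π × 1.2⁴/4 = 1.6286 m⁴.
Centre of pressure: y_p = y_c + I_c/(y_c·A) = 7.1 + 1.6286/(7.1 × 4.52389) = 7.1 + 0.0507042 = 7.1507 m along the plane.
The resultant acts 1.2 + 0.0507042 = 1.2507 m (along the plate) below the hinge at the top edge, so the moment about the hinge is M = F × 1.2507 = 322.971 × 1.2507 = 403.94 kN·m.

M ≈ 404 kN·m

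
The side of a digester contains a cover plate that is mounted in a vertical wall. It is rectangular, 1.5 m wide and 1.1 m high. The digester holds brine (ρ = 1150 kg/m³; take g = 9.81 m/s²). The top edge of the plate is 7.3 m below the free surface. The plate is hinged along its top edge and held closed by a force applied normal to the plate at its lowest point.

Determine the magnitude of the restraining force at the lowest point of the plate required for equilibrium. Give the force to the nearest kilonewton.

P ≈ 75 kN

γ = ρg = 1150 × 9.81 / 1000 = 11.2815 kN/m³.
The centroid lies 1.1/2 = 0.55 m below the top edge, so the centroid depth is h_c = 7.3 + 0.55 = 7.85 m.
A = 1.5 × 1.1 = 1.65 m².
Resultant F = γ·h_c·A = 11.2815 × 7.85 × 1.65 = 146.124 kN.
I_c = b·h³/12 = 1.5 × 1.1³/12 = 0.166375 m⁴.
Centre of pressure: y_p = y_c + I_c/(y_c·A) = 7.85 + 0.166375/(7.85 × 1.65) = 7.85 + 0.012845 = 7.86285 m along the plane.
The resultant acts 0.55 + 0.012845 = 0.562845 m (along the plate) below the hinge at the top edge, so the moment about the hinge is M = F × 0.562845 = 146.124 × 0.562845 = 82.2452 kN·m.
A normal force at the bottom, 1.1 m from the hinge, must supply this moment: P = 82.2452/1.1 = 74.7684 kN.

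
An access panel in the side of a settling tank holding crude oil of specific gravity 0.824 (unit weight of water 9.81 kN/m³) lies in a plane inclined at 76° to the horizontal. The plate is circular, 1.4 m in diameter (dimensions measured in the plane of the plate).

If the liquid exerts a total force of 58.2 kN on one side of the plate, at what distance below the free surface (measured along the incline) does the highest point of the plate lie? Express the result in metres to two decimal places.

γ = 0.824 × 9.81 = 8.08344 kN/m³.
A = π(0.7)² = 1.53938 m².
From F = γ·h_c·A, the centroid depth is h_c = 58.2/(8.08344 × 1.53938) = 4.67715 m.
Let θ = 76° be the plate's angle to the horizontal; measure y along the incline from where the plane meets the free surface. Vertical depth h = y·sinθ with sinθ = 0.970296.
Along the incline, y_c = h_c/sinθ = 4.67715/0.970296 = 4.82033 m.
The centroid is at the centre, 0.7 m below the top of the plate, so the highest point sits at y_top = 4.82033 − 0.7 = 4.12033 m along the incline.

y_top ≈ 4.12 m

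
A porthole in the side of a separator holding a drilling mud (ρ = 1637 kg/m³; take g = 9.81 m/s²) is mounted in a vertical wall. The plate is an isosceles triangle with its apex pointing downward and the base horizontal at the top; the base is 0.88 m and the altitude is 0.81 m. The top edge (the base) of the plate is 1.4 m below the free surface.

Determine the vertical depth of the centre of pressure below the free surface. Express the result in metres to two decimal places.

h_p = 1.69 m

γ = ρg = 1637 × 9.81 / 1000 = 16.05897 kN/m³.
With the apex down, the centroid sits h/3 = 0.81/3 = 0.27 m below the base (the top edge), so the centroid depth is h_c = 1.4 + 0.27 = 1.67 m.
A = ½ × 0.88 × 0.81 = 0.3564 m².
Resultant F = γ·h_c·A = 16.05897 × 1.67 × 0.3564 = 9.55811 kN.
I_c = b·h³/36 = 0.88 × 0.81³/36 = 0.0129908 m⁴.
Centre of pressure: y_p = y_c + I_c/(y_c·A) = 1.67 + 0.0129908/(1.67 × 0.3564) = 1.67 + 0.0218264 = 1.69183 m along the plane.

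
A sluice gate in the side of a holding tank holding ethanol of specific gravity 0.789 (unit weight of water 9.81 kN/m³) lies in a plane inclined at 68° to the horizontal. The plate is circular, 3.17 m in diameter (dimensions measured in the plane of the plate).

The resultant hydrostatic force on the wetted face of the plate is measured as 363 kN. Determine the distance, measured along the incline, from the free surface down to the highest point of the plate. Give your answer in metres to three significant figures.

γ = 0.789 × 9.81 = 7.74009 kN/m³.
A = π(1.585)² = 7.89239 m².
From F = γ·h_c·A, the centroid depth is h_c = 363/(7.74009 × 7.89239) = 5.94227 m.
Let θ = 68° be the plate's angle to the horizontal; measure y along the incline from where the plane meets the free surface. Vertical depth h = y·sinθ with sinθ = 0.927184.
Along the incline, y_c = h_c/sinθ = 5.94227/0.927184 = 6.40894 m.
The centroid is at the centre, 1.585 m below the top of the plate, so the highest point sits at y_top = 6.40894 − 1.585 = 4.82394 m along the incline.

y_top ≈ 4.82 m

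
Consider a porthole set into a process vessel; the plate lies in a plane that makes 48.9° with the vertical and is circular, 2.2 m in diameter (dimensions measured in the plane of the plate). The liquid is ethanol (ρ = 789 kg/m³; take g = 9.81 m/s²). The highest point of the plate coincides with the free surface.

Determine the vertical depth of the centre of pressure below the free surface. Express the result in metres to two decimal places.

h_p = 0.90 m

γ = ρg = 789 × 9.81 / 1000 = 7.74009 kN/m³.
The plate makes 48.9° with the vertical, i.e. θ = 90° − 48.9° = 41.1° to the horizontal. Measuring y along the incline from the free-surface line, vertical depth h = y·sinθ with sinθ = 0.657375.
The centroid is at the centre, 1.1 m below the top of the plate, so y_c = 1.1 m and h_c = 1.1 × 0.657375 = 0.723113 m.
A = π(1.1)² = 3.80133 m².
Resultant F = γ·h_c·A = 7.74009 × 0.723113 × 3.80133 = 21.2759 kN.
I_c = πr⁴/4 = π × 1.1⁴/4 = 1.1499 m⁴.
Centre of pressure: y_p = y_c + I_c/(y_c·A) = 1.1 + 1.1499/(1.1 × 3.80133) = 1.1 + 0.274999 = 1.375 m along the plane.
Vertically, h_p = y_p·sinθ = 1.375 × 0.657375 = 0.903891 m.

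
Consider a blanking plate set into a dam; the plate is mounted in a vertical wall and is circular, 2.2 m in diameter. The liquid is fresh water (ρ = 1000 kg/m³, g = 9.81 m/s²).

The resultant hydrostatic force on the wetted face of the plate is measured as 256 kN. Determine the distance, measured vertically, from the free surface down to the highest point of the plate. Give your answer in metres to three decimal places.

d_top ≈ 5.765 m

γ = ρg = 1000 × 9.81 = 9810 N/m³ = 9.81 kN/m³.
A = π(1.1)² = 3.80133 m².
From F = γ·h_c·A, the centroid depth is h_c = 256/(9.81 × 3.80133) = 6.86492 m.
The centroid is at the centre, 1.1 m below the top of the plate, so the highest point sits at h_top = 6.86492 − 1.1 = 5.76492 m below the surface.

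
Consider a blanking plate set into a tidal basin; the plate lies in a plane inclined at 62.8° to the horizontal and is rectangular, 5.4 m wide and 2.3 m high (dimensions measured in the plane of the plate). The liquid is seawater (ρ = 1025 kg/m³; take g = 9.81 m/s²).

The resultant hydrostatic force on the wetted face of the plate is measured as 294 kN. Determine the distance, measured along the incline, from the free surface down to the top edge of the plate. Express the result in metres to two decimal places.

γ = ρg = 1025 × 9.81 / 1000 = 10.05525 kN/m³.
A = 5.4 × 2.3 = 12.42 m².
From F = γ·h_c·A, the centroid depth is h_c = 294/(10.05525 × 12.42) = 2.35414 m.
Let θ = 62.8° be the plate's angle to the horizontal; measure y along the incline from where the plane meets the free surface. Vertical depth h = y·sinθ with sinθ = 0.889416.
Along the incline, y_c = h_c/sinθ = 2.35414/0.889416 = 2.64684 m.
The centroid lies 2.3/2 = 1.15 m below the top edge, so the top edge sits at y_top = 2.64684 − 1.15 = 1.49684 m along the incline.

y_top ≈ 1.50 m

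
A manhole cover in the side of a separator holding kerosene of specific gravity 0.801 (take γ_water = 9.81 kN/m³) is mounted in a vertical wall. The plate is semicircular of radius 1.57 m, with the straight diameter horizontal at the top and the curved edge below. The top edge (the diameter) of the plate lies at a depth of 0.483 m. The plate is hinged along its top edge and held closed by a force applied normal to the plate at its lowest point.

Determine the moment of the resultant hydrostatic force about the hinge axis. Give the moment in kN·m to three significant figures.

M ≈ 28.5 kN·m

γ = 0.801 × 9.81 = 7.85781 kN/m³.
The centroid of a semicircle lies 4r/(3π) = 0.666329 m from the diameter, here below the top edge, so the centroid depth is h_c = 0.483 + 0.666329 = 1.14933 m.
A = πr²/2 = π × 1.57²/2 = 3.87186 m².
Resultant F = γ·h_c·A = 7.85781 × 1.14933 × 3.87186 = 34.9676 kN.
I_c = (π/8 − 8/(9π))·r⁴ = 0.109757 × 1.57⁴ = 0.666854 m⁴.
Centre of pressure: y_p = y_c + I_c/(y_c·A) = 1.14933 + 0.666854/(1.14933 × 3.87186) = 1.14933 + 0.149853 = 1.29918 m along the plane.
The resultant acts 0.666329 + 0.149853 = 0.816182 m (along the plate) below the hinge at the top edge, so the moment about the hinge is M = F × 0.816182 = 34.9676 × 0.816182 = 28.5399 kN·m.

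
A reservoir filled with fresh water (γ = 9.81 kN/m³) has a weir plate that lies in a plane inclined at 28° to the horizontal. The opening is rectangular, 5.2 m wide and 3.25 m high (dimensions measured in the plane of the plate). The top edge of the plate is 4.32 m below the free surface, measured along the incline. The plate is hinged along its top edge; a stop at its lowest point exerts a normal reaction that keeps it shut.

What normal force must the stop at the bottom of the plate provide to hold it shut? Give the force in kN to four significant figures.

γ = 9.81 kN/m³.
Let θ = 28° be the plate's angle to the horizontal; measure y along the incline from where the plane meets the free surface. Vertical depth h = y·sinθ with sinθ = 0.469472.
The centroid lies 3.25/2 = 1.625 m below the top edge, so y_c = 4.32 + 1.625 = 5.945 m and h_c = 5.945 × 0.469472 = 2.79101 m.
A = 5.2 × 3.25 = 16.9 m².
Resultant F = γ·h_c·A = 9.81 × 2.79101 × 16.9 = 462.719 kN.
I_c = b·h³/12 = 5.2 × 3.25³/12 = 14.8755 m⁴.
Centre of pressure: y_p = y_c + I_c/(y_c·A) = 5.945 + 14.8755/(5.945 × 16.9) = 5.945 + 0.148058 = 6.09306 m along the plane.
The resultant acts 1.625 + 0.148058 = 1.77306 m (along the plate) below the hinge at the top edge, so the moment about the hinge is M = F × 1.77306 = 462.719 × 1.77306 = 820.429 kN·m.
A normal force at the bottom, 3.25 m from the hinge, must supply this moment: P = 820.429/3.25 = 252.44 kN.

P ≈ 252.4 kN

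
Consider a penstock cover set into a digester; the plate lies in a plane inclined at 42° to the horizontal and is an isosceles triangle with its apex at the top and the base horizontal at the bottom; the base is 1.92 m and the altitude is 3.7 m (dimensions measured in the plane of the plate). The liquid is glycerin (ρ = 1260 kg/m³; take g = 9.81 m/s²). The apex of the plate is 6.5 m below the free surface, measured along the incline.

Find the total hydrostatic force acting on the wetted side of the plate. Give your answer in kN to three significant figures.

F ≈ 263 kN

γ = ρg = 1260 × 9.81 / 1000 = 12.3606 kN/m³.
Let θ = 42° be the plate's angle to the horizontal; measure y along the incline from where the plane meets the free surface. Vertical depth h = y·sinθ with sinθ = 0.669131.
With the apex up, the centroid sits 2h/3 = 2 × 3.7/3 = 2.46667 m below the apex, so y_c = 6.5 + 2.46667 = 8.96667 m and h_c = 8.96667 × 0.669131 = 5.99988 m.
A = ½ × 1.92 × 3.7 = 3.552 m².
Resultant F = γ·h_c·A = 12.3606 × 5.99988 × 3.552 = 263.424 kN.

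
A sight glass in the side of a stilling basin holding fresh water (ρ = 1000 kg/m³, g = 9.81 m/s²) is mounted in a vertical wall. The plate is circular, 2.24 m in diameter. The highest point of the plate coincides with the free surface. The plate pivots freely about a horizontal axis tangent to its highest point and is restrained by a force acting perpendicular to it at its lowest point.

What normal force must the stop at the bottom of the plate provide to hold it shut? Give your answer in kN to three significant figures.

P ≈ 27.1 kN

γ = ρg = 1000 × 9.81 = 9810 N/m³ = 9.81 kN/m³.
The centroid is at the centre, 1.12 m below the top of the plate, so the centroid depth is h_c = 1.12 m.
A = π(1.12)² = 3.94081 m².
Resultant F = γ·h_c·A = 9.81 × 1.12 × 3.94081 = 43.2985 kN.
I_c = πr⁴/4 = π × 1.12⁴/4 = 1.23584 m⁴.
Centre of pressure: y_p = y_c + I_c/(y_c·A) = 1.12 + 1.23584/(1.12 × 3.94081) = 1.12 + 0.28 = 1.4 m along the plane.
The resultant acts 1.12 + 0.28 = 1.4 m (along the plate) below the hinge at the top edge, so the moment about the hinge is M = F × 1.4 = 43.2985 × 1.4 = 60.6179 kN·m.
A normal force at the bottom, 2.24 m from the hinge, must supply this moment: P = 60.6179/2.24 = 27.0616 kN.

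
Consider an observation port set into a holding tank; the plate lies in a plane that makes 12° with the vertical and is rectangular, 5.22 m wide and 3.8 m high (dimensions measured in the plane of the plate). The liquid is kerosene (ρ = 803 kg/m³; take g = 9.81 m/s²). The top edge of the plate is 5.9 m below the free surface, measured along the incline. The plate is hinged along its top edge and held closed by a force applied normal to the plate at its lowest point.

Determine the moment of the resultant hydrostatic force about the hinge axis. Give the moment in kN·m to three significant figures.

γ = ρg = 803 × 9.81 / 1000 = 7.87743 kN/m³.
The plate makes 12° with the vertical, i.e. θ = 90° − 12° = 78° to the horizontal. Measuring y along the incline from the free-surface line, vertical depth h = y·sinθ with sinθ = 0.978148.
The centroid lies 3.8/2 = 1.9 m below the top edge, so y_c = 5.9 + 1.9 = 7.8 m and h_c = 7.8 × 0.978148 = 7.62955 m.
A = 5.22 × 3.8 = 19.836 m².
Resultant F = γ·h_c·A = 7.87743 × 7.62955 × 19.836 = 1192.17 kN.
I_c = b·h³/12 = 5.22 × 3.8³/12 = 23.8693 m⁴.
Centre of pressure: y_p = y_c + I_c/(y_c·A) = 7.8 + 23.8693/(7.8 × 19.836) = 7.8 + 0.154273 = 7.95427 m along the plane.
The resultant acts 1.9 + 0.154273 = 2.05427 m (along the plate) below the hinge at the top edge, so the moment about the hinge is M = F × 2.05427 = 1192.17 × 2.05427 = 2449.04 kN·m.

M ≈ 2450 kN·m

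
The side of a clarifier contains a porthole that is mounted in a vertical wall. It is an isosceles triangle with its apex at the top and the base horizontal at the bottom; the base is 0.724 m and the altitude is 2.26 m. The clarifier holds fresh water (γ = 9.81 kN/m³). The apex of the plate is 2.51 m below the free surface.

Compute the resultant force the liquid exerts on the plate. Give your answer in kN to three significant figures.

F ≈ 32.2 kN

γ = 9.81 kN/m³.
With the apex up, the centroid sits 2h/3 = 2 × 2.26/3 = 1.50667 m below the apex, so the centroid depth is h_c = 2.51 + 1.50667 = 4.01667 m.
A = ½ × 0.724 × 2.26 = 0.81812 m².
Resultant F = γ·h_c·A = 9.81 × 4.01667 × 0.81812 = 32.2368 kN.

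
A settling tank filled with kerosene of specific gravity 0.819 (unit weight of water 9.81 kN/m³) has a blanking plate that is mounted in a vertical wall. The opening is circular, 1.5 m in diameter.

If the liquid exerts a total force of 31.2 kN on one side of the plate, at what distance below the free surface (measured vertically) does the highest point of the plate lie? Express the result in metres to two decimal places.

γ = 0.819 × 9.81 = 8.03439 kN/m³.
A = π(0.75)² = 1.76715 m².
From F = γ·h_c·A, the centroid depth is h_c = 31.2/(8.03439 × 1.76715) = 2.1975 m.
The centroid is at the centre, 0.75 m below the top of the plate, so the highest point sits at h_top = 2.1975 − 0.75 = 1.4475 m below the surface.

d_top ≈ 1.45 m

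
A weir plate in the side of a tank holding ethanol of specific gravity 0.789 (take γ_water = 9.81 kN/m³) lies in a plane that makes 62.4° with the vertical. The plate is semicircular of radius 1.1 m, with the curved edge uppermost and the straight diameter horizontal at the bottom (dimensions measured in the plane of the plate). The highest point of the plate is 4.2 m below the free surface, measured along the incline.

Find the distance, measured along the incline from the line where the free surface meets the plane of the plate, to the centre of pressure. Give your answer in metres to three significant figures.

y_p = 4.85 m

γ = 0.789 × 9.81 = 7.74009 kN/m³.
The plate makes 62.4° with the vertical, i.e. θ = 90° − 62.4° = 27.6° to the horizontal. Measuring y along the incline from the free-surface line, vertical depth h = y·sinθ with sinθ = 0.463296.
The centroid lies 4r/(3π) = 0.466854 m above the diameter, so r − 4r/(3π) = 1.1 − 0.466854 = 0.633146 m below the topmost point, so y_c = 4.2 + 0.633146 = 4.83315 m and h_c = 4.83315 × 0.463296 = 2.23918 m.
A = πr²/2 = π × 1.1²/2 = 1.90066 m².
Resultant F = γ·h_c·A = 7.74009 × 2.23918 × 1.90066 = 32.9412 kN.
I_c = (π/8 − 8/(9π))·r⁴ = 0.109757 × 1.1⁴ = 0.160695 m⁴.
Centre of pressure: y_p = y_c + I_c/(y_c·A) = 4.83315 + 0.160695/(4.83315 × 1.90066) = 4.83315 + 0.0174931 = 4.85064 m along the plane.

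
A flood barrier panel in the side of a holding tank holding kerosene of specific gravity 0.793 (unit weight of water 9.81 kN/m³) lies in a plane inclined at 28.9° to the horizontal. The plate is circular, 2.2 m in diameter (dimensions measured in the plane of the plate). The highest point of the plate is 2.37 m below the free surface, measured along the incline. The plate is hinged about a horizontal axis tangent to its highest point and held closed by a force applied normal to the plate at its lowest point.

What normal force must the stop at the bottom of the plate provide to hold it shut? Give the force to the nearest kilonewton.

γ = 0.793 × 9.81 = 7.77933 kN/m³.
Let θ = 28.9° be the plate's angle to the horizontal; measure y along the incline from where the plane meets the free surface. Vertical depth h = y·sinθ with sinθ = 0.483282.
The centroid is at the centre, 1.1 m below the top of the plate, so y_c = 2.37 + 1.1 = 3.47 m and h_c = 3.47 × 0.483282 = 1.67699 m.
A = π(1.1)² = 3.80133 m².
Resultant F = γ·h_c·A = 7.77933 × 1.67699 × 3.80133 = 49.5916 kN.
I_c = πr⁴/4 = π × 1.1⁴/4 = 1.1499 m⁴.
Centre of pressure: y_p = y_c + I_c/(y_c·A) = 3.47 + 1.1499/(3.47 × 3.80133) = 3.47 + 0.0871756 = 3.55718 m along the plane.
The resultant acts 1.1 + 0.0871756 = 1.18718 m (along the plate) below the hinge at the top edge, so the moment about the hinge is M = F × 1.18718 = 49.5916 × 1.18718 = 58.8742 kN·m.
A normal force at the bottom, 2.2 m from the hinge, must supply this moment: P = 58.8742/2.2 = 26.761 kN.

P ≈ 27 kN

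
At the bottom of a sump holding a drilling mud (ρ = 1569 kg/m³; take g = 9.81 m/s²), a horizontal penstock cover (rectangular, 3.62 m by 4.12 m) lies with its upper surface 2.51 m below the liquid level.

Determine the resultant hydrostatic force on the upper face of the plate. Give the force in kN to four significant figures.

γ = ρg = 1569 × 9.81 / 1000 = 15.39189 kN/m³.
The plate is horizontal, so pressure is uniform at p = γ·h = 15.39189 × 2.51 = 38.6336 kN/m².
A = 3.62 × 4.12 = 14.9144 m².
F = p·A = 38.6336 × 14.9144 = 576.197 kN.

F ≈ 576.2 kN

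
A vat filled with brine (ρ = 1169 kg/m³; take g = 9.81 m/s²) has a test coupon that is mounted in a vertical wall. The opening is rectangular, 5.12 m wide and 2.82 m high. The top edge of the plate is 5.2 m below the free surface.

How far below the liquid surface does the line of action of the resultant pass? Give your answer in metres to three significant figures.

h_p = 6.71 m

γ = ρg = 1169 × 9.81 / 1000 = 11.46789 kN/m³.
The centroid lies 2.82/2 = 1.41 m below the top edge, so the centroid depth is h_c = 5.2 + 1.41 = 6.61 m.
A = 5.12 × 2.82 = 14.4384 m².
Resultant F = γ·h_c·A = 11.46789 × 6.61 × 14.4384 = 1094.47 kN.
I_c = b·h³/12 = 5.12 × 2.82³/12 = 9.56833 m⁴.
Centre of pressure: y_p = y_c + I_c/(y_c·A) = 6.61 + 9.56833/(6.61 × 14.4384) = 6.61 + 0.100257 = 6.71026 m along the plane.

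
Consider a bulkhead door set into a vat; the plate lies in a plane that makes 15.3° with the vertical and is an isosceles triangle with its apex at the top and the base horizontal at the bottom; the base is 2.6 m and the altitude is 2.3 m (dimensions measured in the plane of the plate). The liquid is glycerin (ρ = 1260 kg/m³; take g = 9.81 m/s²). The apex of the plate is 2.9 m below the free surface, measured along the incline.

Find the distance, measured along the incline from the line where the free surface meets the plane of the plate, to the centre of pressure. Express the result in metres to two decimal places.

y_p = 4.50 m

γ = ρg = 1260 × 9.81 / 1000 = 12.3606 kN/m³.
The plate makes 15.3° with the vertical, i.e. θ = 90° − 15.3° = 74.7° to the horizontal. Measuring y along the incline from the free-surface line, vertical depth h = y·sinθ with sinθ = 0.964557.
With the apex up, the centroid sits 2h/3 = 2 × 2.3/3 = 1.53333 m below the apex, so y_c = 2.9 + 1.53333 = 4.43333 m and h_c = 4.43333 × 0.964557 = 4.2762 m.
A = ½ × 2.6 × 2.3 = 2.99 m².
Resultant F = γ·h_c·A = 12.3606 × 4.2762 × 2.99 = 158.041 kN.
I_c = b·h³/36 = 2.6 × 2.3³/36 = 0.878728 m⁴.
Centre of pressure: y_p = y_c + I_c/(y_c·A) = 4.43333 + 0.878728/(4.43333 × 2.99) = 4.43333 + 0.0662908 = 4.49962 m along the plane.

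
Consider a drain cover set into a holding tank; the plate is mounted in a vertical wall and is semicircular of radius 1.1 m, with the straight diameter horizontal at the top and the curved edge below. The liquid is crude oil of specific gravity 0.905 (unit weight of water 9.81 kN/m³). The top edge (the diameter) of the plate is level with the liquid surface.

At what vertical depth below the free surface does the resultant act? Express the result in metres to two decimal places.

γ = 0.905 × 9.81 = 8.87805 kN/m³.
The centroid of a semicircle lies 4r/(3π) = 0.466854 m from the diameter, here below the top edge, so the centroid depth is h_c = 0.466854 m.
A = πr²/2 = π × 1.1²/2 = 1.90066 m².
Resultant F = γ·h_c·A = 8.87805 × 0.466854 × 1.90066 = 7.87777 kN.
I_c = (π/8 − 8/(9π))·r⁴ = 0.109757 × 1.1⁴ = 0.160695 m⁴.
Centre of pressure: y_p = y_c + I_c/(y_c·A) = 0.466854 + 0.160695/(0.466854 × 1.90066) = 0.466854 + 0.181099 = 0.647953 m along the plane.

h_p = 0.65 m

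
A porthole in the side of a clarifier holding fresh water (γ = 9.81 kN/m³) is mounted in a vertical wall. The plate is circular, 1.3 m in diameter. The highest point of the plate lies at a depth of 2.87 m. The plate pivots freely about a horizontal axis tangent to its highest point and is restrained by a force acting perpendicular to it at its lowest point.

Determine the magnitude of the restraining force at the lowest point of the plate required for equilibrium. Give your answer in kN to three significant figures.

γ = 9.81 kN/m³.
The centroid is at the centre, 0.65 m below the top of the plate, so the centroid depth is h_c = 2.87 + 0.65 = 3.52 m.
A = π(0.65)² = 1.32732 m².
Resultant F = γ·h_c·A = 9.81 × 3.52 × 1.32732 = 45.834 kN.
I_c = πr⁴/4 = π × 0.65⁴/4 = 0.140198 m⁴.
Centre of pressure: y_p = y_c + I_c/(y_c·A) = 3.52 + 0.140198/(3.52 × 1.32732) = 3.52 + 0.0300071 = 3.55001 m along the plane.
The resultant acts 0.65 + 0.0300071 = 0.680007 m (along the plate) below the hinge at the top edge, so the moment about the hinge is M = F × 0.680007 = 45.834 × 0.680007 = 31.1674 kN·m.
A normal force at the bottom, 1.3 m from the hinge, must supply this moment: P = 31.1674/1.3 = 23.9749 kN.

P ≈ 24.0 kN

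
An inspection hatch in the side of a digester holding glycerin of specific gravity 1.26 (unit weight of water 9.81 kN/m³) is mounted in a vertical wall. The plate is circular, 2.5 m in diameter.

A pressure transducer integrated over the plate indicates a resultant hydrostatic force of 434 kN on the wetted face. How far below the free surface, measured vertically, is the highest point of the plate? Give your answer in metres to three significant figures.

d_top ≈ 5.90 m

γ = 1.26 × 9.81 = 12.3606 kN/m³.
A = π(1.25)² = 4.90874 m².
From F = γ·h_c·A, the centroid depth is h_c = 434/(12.3606 × 4.90874) = 7.15287 m.
The centroid is at the centre, 1.25 m below the top of the plate, so the highest point sits at h_top = 7.15287 − 1.25 = 5.90287 m below the surface.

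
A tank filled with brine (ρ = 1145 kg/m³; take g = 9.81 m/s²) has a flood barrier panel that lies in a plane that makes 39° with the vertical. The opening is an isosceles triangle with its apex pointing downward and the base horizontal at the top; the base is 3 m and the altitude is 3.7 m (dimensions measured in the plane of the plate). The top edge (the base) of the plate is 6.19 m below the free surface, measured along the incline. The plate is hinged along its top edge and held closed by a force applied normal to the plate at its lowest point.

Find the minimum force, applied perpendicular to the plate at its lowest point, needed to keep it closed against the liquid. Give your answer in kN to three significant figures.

P ≈ 130 kN

γ = ρg = 1145 × 9.81 / 1000 = 11.23245 kN/m³.
The plate makes 39° with the vertical, i.e. θ = 90° − 39° = 51° to the horizontal. Measuring y along the incline from the free-surface line, vertical depth h = y·sinθ with sinθ = 0.777146.
With the apex down, the centroid sits h/3 = 3.7/3 = 1.23333 m below the base (the top edge), so y_c = 6.19 + 1.23333 = 7.42333 m and h_c = 7.42333 × 0.777146 = 5.76901 m.
A = ½ × 3 × 3.7 = 5.55 m².
Resultant F = γ·h_c·A = 11.23245 × 5.76901 × 5.55 = 359.641 kN.
I_c = b·h³/36 = 3 × 3.7³/36 = 4.22108 m⁴.
Centre of pressure: y_p = y_c + I_c/(y_c·A) = 7.42333 + 4.22108/(7.42333 × 5.55) = 7.42333 + 0.102455 = 7.52578 m along the plane.
The resultant acts 1.23333 + 0.102455 = 1.33579 m (along the plate) below the hinge at the top edge, so the moment about the hinge is M = F × 1.33579 = 359.641 × 1.33579 = 480.405 kN·m.
A normal force at the bottom, 3.7 m from the hinge, must supply this moment: P = 480.405/3.7 = 129.839 kN.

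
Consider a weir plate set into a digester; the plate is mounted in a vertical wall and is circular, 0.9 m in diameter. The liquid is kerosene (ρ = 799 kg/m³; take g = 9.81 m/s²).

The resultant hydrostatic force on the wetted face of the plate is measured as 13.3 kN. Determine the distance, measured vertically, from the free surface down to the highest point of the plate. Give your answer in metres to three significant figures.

γ = ρg = 799 × 9.81 / 1000 = 7.83819 kN/m³.
A = π(0.45)² = 0.636173 m².
From F = γ·h_c·A, the centroid depth is h_c = 13.3/(7.83819 × 0.636173) = 2.66723 m.
The centroid is at the centre, 0.45 m below the top of the plate, so the highest point sits at h_top = 2.66723 − 0.45 = 2.21723 m below the surface.

d_top ≈ 2.22 m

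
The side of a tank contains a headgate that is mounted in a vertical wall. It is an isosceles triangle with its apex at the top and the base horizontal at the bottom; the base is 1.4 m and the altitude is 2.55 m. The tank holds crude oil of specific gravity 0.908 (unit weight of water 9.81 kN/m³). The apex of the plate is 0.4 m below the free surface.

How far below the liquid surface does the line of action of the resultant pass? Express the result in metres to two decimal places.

γ = 0.908 × 9.81 = 8.90748 kN/m³.
With the apex up, the centroid sits 2h/3 = 2 × 2.55/3 = 1.7 m below the apex, so the centroid depth is h_c = 0.4 + 1.7 = 2.1 m.
A = ½ × 1.4 × 2.55 = 1.785 m².
Resultant F = γ·h_c·A = 8.90748 × 2.1 × 1.785 = 33.3897 kN.
I_c = b·h³/36 = 1.4 × 2.55³/36 = 0.644831 m⁴.
Centre of pressure: y_p = y_c + I_c/(y_c·A) = 2.1 + 0.644831/(2.1 × 1.785) = 2.1 + 0.172024 = 2.27202 m along the plane.

h_p = 2.27 m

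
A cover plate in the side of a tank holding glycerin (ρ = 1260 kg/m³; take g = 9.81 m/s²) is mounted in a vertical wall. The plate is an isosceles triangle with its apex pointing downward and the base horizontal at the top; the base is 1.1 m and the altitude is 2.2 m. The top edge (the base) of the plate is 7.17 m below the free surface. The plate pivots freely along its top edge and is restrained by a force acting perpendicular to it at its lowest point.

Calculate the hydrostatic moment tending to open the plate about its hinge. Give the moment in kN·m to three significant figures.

γ = ρg = 1260 × 9.81 / 1000 = 12.3606 kN/m³.
With the apex down, the centroid sits h/3 = 2.2/3 = 0.733333 m below the base (the top edge), so the centroid depth is h_c = 7.17 + 0.733333 = 7.90333 m.
A = ½ × 1.1 × 2.2 = 1.21 m².
Resultant F = γ·h_c·A = 12.3606 × 7.90333 × 1.21 = 118.205 kN.
I_c = b·h³/36 = 1.1 × 2.2³/36 = 0.325356 m⁴.
Centre of pressure: y_p = y_c + I_c/(y_c·A) = 7.90333 + 0.325356/(7.90333 × 1.21) = 7.90333 + 0.0340223 = 7.93735 m along the plane.
The resultant acts 0.733333 + 0.0340223 = 0.767355 m (along the plate) below the hinge at the top edge, so the moment about the hinge is M = F × 0.767355 = 118.205 × 0.767355 = 90.7052 kN·m.

M ≈ 90.7 kN·m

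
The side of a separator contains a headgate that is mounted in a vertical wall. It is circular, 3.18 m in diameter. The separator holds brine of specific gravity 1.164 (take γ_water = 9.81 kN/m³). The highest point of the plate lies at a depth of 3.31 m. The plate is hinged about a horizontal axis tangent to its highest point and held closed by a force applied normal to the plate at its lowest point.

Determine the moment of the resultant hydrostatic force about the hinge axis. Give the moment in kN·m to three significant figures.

M ≈ 764 kN·m

γ = 1.164 × 9.81 = 11.41884 kN/m³.
The centroid is at the centre, 1.59 m below the top of the plate, so the centroid depth is h_c = 3.31 + 1.59 = 4.9 m.
A = π(1.59)² = 7.94226 m².
Resultant F = γ·h_c·A = 11.41884 × 4.9 × 7.94226 = 444.388 kN.
I_c = πr⁴/4 = π × 1.59⁴/4 = 5.01971 m⁴.
Centre of pressure: y_p = y_c + I_c/(y_c·A) = 4.9 + 5.01971/(4.9 × 7.94226) = 4.9 + 0.128985 = 5.02899 m along the plane.
The resultant acts 1.59 + 0.128985 = 1.71898 m (along the plate) below the hinge at the top edge, so the moment about the hinge is M = F × 1.71898 = 444.388 × 1.71898 = 763.894 kN·m.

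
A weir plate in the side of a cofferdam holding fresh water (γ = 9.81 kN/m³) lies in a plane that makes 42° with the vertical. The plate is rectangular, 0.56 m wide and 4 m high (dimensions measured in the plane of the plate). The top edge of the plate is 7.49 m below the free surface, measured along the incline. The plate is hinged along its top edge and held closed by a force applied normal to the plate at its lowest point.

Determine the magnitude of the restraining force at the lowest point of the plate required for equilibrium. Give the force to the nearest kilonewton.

P ≈ 83 kN

γ = 9.81 kN/m³.
The plate makes 42° with the vertical, i.e. θ = 90° − 42° = 48° to the horizontal. Measuring y along the incline from the free-surface line, vertical depth h = y·sinθ with sinθ = 0.743145.
The centroid lies 4/2 = 2 m below the top edge, so y_c = 7.49 + 2 = 9.49 m and h_c = 9.49 × 0.743145 = 7.05245 m.
A = 0.56 × 4 = 2.24 m².
Resultant F = γ·h_c·A = 9.81 × 7.05245 × 2.24 = 154.973 kN.
I_c = b·h³/12 = 0.56 × 4³/12 = 2.98667 m⁴.
Centre of pressure: y_p = y_c + I_c/(y_c·A) = 9.49 + 2.98667/(9.49 × 2.24) = 9.49 + 0.140499 = 9.6305 m along the plane.
The resultant acts 2 + 0.140499 = 2.1405 m (along the plate) below the hinge at the top edge, so the moment about the hinge is M = F × 2.1405 = 154.973 × 2.1405 = 331.72 kN·m.
A normal force at the bottom, 4 m from the hinge, must supply this moment: P = 331.72/4 = 82.93 kN.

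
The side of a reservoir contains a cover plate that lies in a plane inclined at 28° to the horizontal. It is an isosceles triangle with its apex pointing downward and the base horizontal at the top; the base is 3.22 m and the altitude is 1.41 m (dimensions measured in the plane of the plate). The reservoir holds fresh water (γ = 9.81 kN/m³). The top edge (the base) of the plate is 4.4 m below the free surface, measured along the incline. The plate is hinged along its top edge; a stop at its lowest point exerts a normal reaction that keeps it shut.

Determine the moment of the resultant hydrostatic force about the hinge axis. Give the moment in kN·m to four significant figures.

γ = 9.81 kN/m³.
Let θ = 28° be the plate's angle to the horizontal; measure y along the incline from where the plane meets the free surface. Vertical depth h = y·sinθ with sinθ = 0.469472.
With the apex down, the centroid sits h/3 = 1.41/3 = 0.47 m below the base (the top edge), so y_c = 4.4 + 0.47 = 4.87 m and h_c = 4.87 × 0.469472 = 2.28633 m.
A = ½ × 3.22 × 1.41 = 2.2701 m².
Resultant F = γ·h_c·A = 9.81 × 2.28633 × 2.2701 = 50.9158 kN.
I_c = b·h³/36 = 3.22 × 1.41³/36 = 0.250733 m⁴.
Centre of pressure: y_p = y_c + I_c/(y_c·A) = 4.87 + 0.250733/(4.87 × 2.2701) = 4.87 + 0.0226797 = 4.89268 m along the plane.
The resultant acts 0.47 + 0.0226797 = 0.49268 m (along the plate) below the hinge at the top edge, so the moment about the hinge is M = F × 0.49268 = 50.9158 × 0.49268 = 25.0852 kN·m.

M ≈ 25.09 kN·m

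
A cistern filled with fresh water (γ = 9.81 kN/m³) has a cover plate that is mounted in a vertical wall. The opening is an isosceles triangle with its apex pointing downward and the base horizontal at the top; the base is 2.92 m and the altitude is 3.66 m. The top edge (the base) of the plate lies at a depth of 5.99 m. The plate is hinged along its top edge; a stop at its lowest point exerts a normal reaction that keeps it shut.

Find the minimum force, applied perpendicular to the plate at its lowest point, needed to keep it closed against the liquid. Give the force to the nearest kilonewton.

γ = 9.81 kN/m³.
With the apex down, the centroid sits h/3 = 3.66/3 = 1.22 m below the base (the top edge), so the centroid depth is h_c = 5.99 + 1.22 = 7.21 m.
A = ½ × 2.92 × 3.66 = 5.3436 m².
Resultant F = γ·h_c·A = 9.81 × 7.21 × 5.3436 = 377.953 kN.
I_c = b·h³/36 = 2.92 × 3.66³/36 = 3.97671 m⁴.
Centre of pressure: y_p = y_c + I_c/(y_c·A) = 7.21 + 3.97671/(7.21 × 5.3436) = 7.21 + 0.103218 = 7.31322 m along the plane.
The resultant acts 1.22 + 0.103218 = 1.32322 m (along the plate) below the hinge at the top edge, so the moment about the hinge is M = F × 1.32322 = 377.953 × 1.32322 = 500.115 kN·m.
A normal force at the bottom, 3.66 m from the hinge, must supply this moment: P = 500.115/3.66 = 136.643 kN.

P ≈ 137 kN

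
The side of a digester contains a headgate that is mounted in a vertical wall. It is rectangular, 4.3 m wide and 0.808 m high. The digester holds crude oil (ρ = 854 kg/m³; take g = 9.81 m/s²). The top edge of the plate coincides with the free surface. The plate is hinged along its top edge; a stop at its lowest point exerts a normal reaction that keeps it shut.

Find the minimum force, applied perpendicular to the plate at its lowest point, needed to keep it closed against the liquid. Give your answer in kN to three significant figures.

γ = ρg = 854 × 9.81 / 1000 = 8.37774 kN/m³.
The centroid lies 0.808/2 = 0.404 m below the top edge, so the centroid depth is h_c = 0.404 m.
A = 4.3 × 0.808 = 3.4744 m².
Resultant F = γ·h_c·A = 8.37774 × 0.404 × 3.4744 = 11.7595 kN.
I_c = b·h³/12 = 4.3 × 0.808³/12 = 0.189026 m⁴.
Centre of pressure: y_p = y_c + I_c/(y_c·A) = 0.404 + 0.189026/(0.404 × 3.4744) = 0.404 + 0.134667 = 0.538667 m along the plane.
The resultant acts 0.404 + 0.134667 = 0.538667 m (along the plate) below the hinge at the top edge, so the moment about the hinge is M = F × 0.538667 = 11.7595 × 0.538667 = 6.33445 kN·m.
A normal force at the bottom, 0.808 m from the hinge, must supply this moment: P = 6.33445/0.808 = 7.83967 kN.

P ≈ 7.84 kN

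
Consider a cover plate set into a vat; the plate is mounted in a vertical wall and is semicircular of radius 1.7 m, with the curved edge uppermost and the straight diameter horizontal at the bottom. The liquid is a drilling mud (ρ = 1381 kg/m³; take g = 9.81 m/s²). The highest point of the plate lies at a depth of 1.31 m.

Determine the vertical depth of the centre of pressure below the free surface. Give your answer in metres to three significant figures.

h_p = 2.38 m

γ = ρg = 1381 × 9.81 / 1000 = 13.54761 kN/m³.
The centroid lies 4r/(3π) = 0.721502 m above the diameter, so r − 4r/(3π) = 1.7 − 0.721502 = 0.978498 m below the topmost point, so the centroid depth is h_c = 1.31 + 0.978498 = 2.2885 m.
A = πr²/2 = π × 1.7²/2 = 4.5396 m².
Resultant F = γ·h_c·A = 13.54761 × 2.2885 × 4.5396 = 140.744 kN.
I_c = (π/8 − 8/(9π))·r⁴ = 0.109757 × 1.7⁴ = 0.916701 m⁴.
Centre of pressure: y_p = y_c + I_c/(y_c·A) = 2.2885 + 0.916701/(2.2885 × 4.5396) = 2.2885 + 0.0882387 = 2.37674 m along the plane.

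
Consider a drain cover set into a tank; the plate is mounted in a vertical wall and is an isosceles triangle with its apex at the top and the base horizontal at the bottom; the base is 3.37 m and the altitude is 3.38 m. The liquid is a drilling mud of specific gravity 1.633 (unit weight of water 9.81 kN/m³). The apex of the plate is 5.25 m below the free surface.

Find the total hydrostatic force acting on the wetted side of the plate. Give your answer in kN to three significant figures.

γ = 1.633 × 9.81 = 16.01973 kN/m³.
With the apex up, the centroid sits 2h/3 = 2 × 3.38/3 = 2.25333 m below the apex, so the centroid depth is h_c = 5.25 + 2.25333 = 7.50333 m.
A = ½ × 3.37 × 3.38 = 5.6953 m².
Resultant F = γ·h_c·A = 16.01973 × 7.50333 × 5.6953 = 684.583 kN.

F ≈ 685 kN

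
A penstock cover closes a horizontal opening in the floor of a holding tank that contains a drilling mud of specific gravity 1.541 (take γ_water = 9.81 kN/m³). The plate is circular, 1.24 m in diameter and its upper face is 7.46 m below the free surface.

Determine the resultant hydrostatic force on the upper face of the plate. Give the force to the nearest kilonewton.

F ≈ 136 kN

γ = 1.541 × 9.81 = 15.11721 kN/m³.
The plate is horizontal, so pressure is uniform at p = γ·h = 15.11721 × 7.46 = 112.774 kN/m².
A = π(0.62)² = 1.20763 m².
F = p·A = 112.774 × 1.20763 = 136.189 kN.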